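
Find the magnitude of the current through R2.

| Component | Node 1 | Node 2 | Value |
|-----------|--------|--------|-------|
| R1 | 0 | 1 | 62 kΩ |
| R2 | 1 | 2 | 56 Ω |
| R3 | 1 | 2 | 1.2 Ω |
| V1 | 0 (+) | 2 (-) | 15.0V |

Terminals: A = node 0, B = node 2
Nodal analysis, taking node 2 as the 0 V reference.
Source V1 fixes V_0 = 15 V.
KCL at each unknown node (sum of currents leaving = 0; resistances in Ω):
  Node 1: (V_1 - 15)/62000 + (V_1 - 0)/56 + (V_1 - 0)/1.2 = 0
Collecting terms: 0.8512 × V_1 = 0.0002419  =>  V_1 = 0.0002842 V
I_R2 = (V_1 - V_2)/R2 = (0.0002842 - 0)/56 = 0.000005075 A
|I_R2| = 0.000005075 A

Final answer: |I_R2| = 5.075e-06 A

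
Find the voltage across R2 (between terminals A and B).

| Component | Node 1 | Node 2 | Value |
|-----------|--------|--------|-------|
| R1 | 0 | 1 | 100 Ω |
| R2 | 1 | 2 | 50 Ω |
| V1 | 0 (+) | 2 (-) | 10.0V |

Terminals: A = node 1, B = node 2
R1 and R2 are in series across V1 (node 0 → node 1 → node 2), and the output A–B is taken across R2, so this is a voltage divider.
Series current: I = V1/(R1 + R2) = 10/(100 + 50) = 10/150 = 0.06667 A
V_R2 = I × R2 = V1 × R2/(R1 + R2) = 10 × 50/150 = 3.333 V

Final answer: 3.333 V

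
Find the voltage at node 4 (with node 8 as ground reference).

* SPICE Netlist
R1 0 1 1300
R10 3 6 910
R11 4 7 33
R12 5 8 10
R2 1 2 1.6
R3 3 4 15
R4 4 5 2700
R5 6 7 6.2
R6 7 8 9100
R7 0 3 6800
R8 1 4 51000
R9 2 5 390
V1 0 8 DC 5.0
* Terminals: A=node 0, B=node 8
Nodal analysis, taking node 8 as the 0 V reference.
Source V1 fixes V_0 = 5 V.
KCL at each unknown node (sum of currents leaving = 0; resistances in Ω):
  Node 1: (V_1 - 5)/1300 + (V_1 - V_2)/1.6 + (V_1 - V_4)/51000 = 0
  Node 2: (V_2 - V_1)/1.6 + (V_2 - V_5)/390 = 0
  Node 3: (V_3 - V_4)/15 + (V_3 - 5)/6800 + (V_3 - V_6)/910 = 0
  Node 4: (V_4 - V_3)/15 + (V_4 - V_5)/2700 + (V_4 - V_1)/51000 + (V_4 - V_7)/33 = 0
  Node 5: (V_5 - V_4)/2700 + (V_5 - V_2)/390 + (V_5 - 0)/10 = 0
  Node 6: (V_6 - V_7)/6.2 + (V_6 - V_3)/910 = 0
  Node 7: (V_7 - V_6)/6.2 + (V_7 - 0)/9100 + (V_7 - V_4)/33 = 0
Collecting terms (coefficients in siemens):
  0.6258·V_1 - 0.625·V_2 - 0.00001961·V_4 = 0.003846
  0.6276·V_2 - 0.625·V_1 - 0.002564·V_5 = 0
  0.06791·V_3 - 0.06667·V_4 - 0.001099·V_6 = 0.0007353
  0.09736·V_4 - 0.00001961·V_1 - 0.06667·V_3 - 0.0003704·V_5 - 0.0303·V_7 = 0
  0.1029·V_5 - 0.002564·V_2 - 0.0003704·V_4 = 0
  0.1624·V_6 - 0.001099·V_3 - 0.1613·V_7 = 0
  0.1917·V_7 - 0.0303·V_4 - 0.1613·V_6 = 0
Solving these 7 simultaneous equations (Gaussian elimination) gives:
  V_1 = 1.183 V, V_2 = 1.179 V, V_3 = 1.199 V, V_4 = 1.191 V
  V_5 = 0.03364 V, V_6 = 1.187 V, V_7 = 1.187 V
The requested potential is V_4 = 1.191 V.

Final answer: V_4 = 1.191 V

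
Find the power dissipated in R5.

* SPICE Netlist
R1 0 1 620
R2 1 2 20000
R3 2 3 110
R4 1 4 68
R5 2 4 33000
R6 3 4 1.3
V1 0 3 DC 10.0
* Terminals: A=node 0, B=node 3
Nodal analysis, taking node 3 as the 0 V reference.
Source V1 fixes V_0 = 10 V.
KCL at each unknown node (sum of currents leaving = 0; resistances in Ω):
  Node 1: (V_1 - 10)/620 + (V_1 - V_2)/20000 + (V_1 - V_4)/68 = 0
  Node 2: (V_2 - V_1)/20000 + (V_2 - 0)/110 + (V_2 - V_4)/33000 = 0
  Node 4: (V_4 - V_1)/68 + (V_4 - V_2)/33000 + (V_4 - 0)/1.3 = 0
Collecting terms (coefficients in siemens):
  0.01637·V_1 - 0.00005·V_2 - 0.01471·V_4 = 0.01613
  0.009171·V_2 - 0.00005·V_1 - 0.0000303·V_4 = 0
  0.784·V_4 - 0.01471·V_1 - 0.0000303·V_2 = 0
Solving these 3 simultaneous equations (Gaussian elimination) gives:
  V_1 = 1.002 V, V_2 = 0.005526 V, V_4 = 0.0188 V
I_R5 = (V_2 - V_4)/R5 = (0.005526 - 0.0188)/33000 = -0.0000004023 A
P_R5 = I_R5² × R5 = (-0.0000004023)² × 33000 = 0.00000000534 W

Final answer: 5.34e-09 W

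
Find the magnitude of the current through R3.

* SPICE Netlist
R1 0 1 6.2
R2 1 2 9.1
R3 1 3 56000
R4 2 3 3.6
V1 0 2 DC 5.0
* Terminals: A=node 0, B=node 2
Nodal analysis, taking node 2 as the 0 V reference.
Source V1 fixes V_0 = 5 V.
KCL at each unknown node (sum of currents leaving = 0; resistances in Ω):
  Node 1: (V_1 - 5)/6.2 + (V_1 - 0)/9.1 + (V_1 - V_3)/56000 = 0
  Node 3: (V_3 - V_1)/56000 + (V_3 - 0)/3.6 = 0
Collecting terms (coefficients in siemens):
  0.2712·V_1 - 0.00001786·V_3 = 0.8065
  0.2778·V_3 - 0.00001786·V_1 = 0
Determinant D = (0.2712)(0.2778) - (-0.00001786)(-0.00001786) = 0.07534
V_1 = [(0.8065)(0.2778) - (-0.00001786)(0)]/D = 2.974 V
V_3 = [(0.2712)(0) - (0.8065)(-0.00001786)]/D = 0.0001912 V
I_R3 = (V_1 - V_3)/R3 = (2.974 - 0.0001912)/56000 = 0.0000531 A
|I_R3| = 0.0000531 A

Final answer: |I_R3| = 5.31e-05 A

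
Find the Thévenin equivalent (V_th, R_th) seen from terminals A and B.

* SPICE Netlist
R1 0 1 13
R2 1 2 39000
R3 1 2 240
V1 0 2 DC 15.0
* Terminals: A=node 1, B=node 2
Step 1 — V_th is the open-circuit voltage V_A - V_B (nothing connected across the terminals).
Nodal analysis, taking node 2 as the 0 V reference.
Source V1 fixes V_0 = 15 V.
KCL at each unknown node (sum of currents leaving = 0; resistances in Ω):
  Node 1: (V_1 - 15)/13 + (V_1 - 0)/39000 + (V_1 - 0)/240 = 0
Collecting terms: 0.08112 × V_1 = 1.154  =>  V_1 = 14.22 V
V_th = V_1 - V_2 = 14.22 - 0 = 14.22 V
Step 2 — R_th: zero the source — replace V1 by a short circuit (node 2 merges into node 0) — and find the resistance seen between A (node 1) and B (node 0).
Reduce the network between node 1 (A) and node 0 (B) by series/parallel combination:
  Rp1 = R1 ‖ R2 ‖ R3 (parallel, all between nodes 0 and 1) = 1/(1/13 + 1/39000 + 1/240) = 12.33 Ω
R_th = 12.33 Ω

Final answer: V_th = 14.22 V, R_th = 12.33 Ω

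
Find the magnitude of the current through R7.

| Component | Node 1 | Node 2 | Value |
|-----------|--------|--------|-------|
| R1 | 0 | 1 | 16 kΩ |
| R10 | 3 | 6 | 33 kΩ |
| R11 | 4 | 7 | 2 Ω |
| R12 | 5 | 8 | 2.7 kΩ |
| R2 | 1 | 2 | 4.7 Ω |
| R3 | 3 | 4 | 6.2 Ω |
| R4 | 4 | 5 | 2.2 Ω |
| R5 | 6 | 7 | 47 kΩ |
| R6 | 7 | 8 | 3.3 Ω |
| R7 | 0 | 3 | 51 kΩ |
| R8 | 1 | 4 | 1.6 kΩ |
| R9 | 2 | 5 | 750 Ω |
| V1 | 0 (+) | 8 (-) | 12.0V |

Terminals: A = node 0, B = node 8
Nodal analysis, taking node 8 as the 0 V reference.
Source V1 fixes V_0 = 12 V.
KCL at each unknown node (sum of currents leaving = 0; resistances in Ω):
  Node 1: (V_1 - 12)/16000 + (V_1 - V_2)/4.7 + (V_1 - V_4)/1600 = 0
  Node 2: (V_2 - V_1)/4.7 + (V_2 - V_5)/750 = 0
  Node 3: (V_3 - V_4)/6.2 + (V_3 - 12)/51000 + (V_3 - V_6)/33000 = 0
  Node 4: (V_4 - V_3)/6.2 + (V_4 - V_5)/2.2 + (V_4 - V_1)/1600 + (V_4 - V_7)/2 = 0
  Node 5: (V_5 - V_4)/2.2 + (V_5 - V_2)/750 + (V_5 - 0)/2700 = 0
  Node 6: (V_6 - V_7)/47000 + (V_6 - V_3)/33000 = 0
  Node 7: (V_7 - V_6)/47000 + (V_7 - 0)/3.3 + (V_7 - V_4)/2 = 0
Collecting terms (coefficients in siemens):
  0.2135·V_1 - 0.2128·V_2 - 0.000625·V_4 = 0.00075
  0.2141·V_2 - 0.2128·V_1 - 0.001333·V_5 = 0
  0.1613·V_3 - 0.1613·V_4 - 0.0000303·V_6 = 0.0002353
  1.116·V_4 - 0.000625·V_1 - 0.1613·V_3 - 0.4545·V_5 - 0.5·V_7 = 0
  0.4562·V_5 - 0.001333·V_2 - 0.4545·V_4 = 0
  0.00005158·V_6 - 0.0000303·V_3 - 0.00002128·V_7 = 0
  0.8031·V_7 - 0.5·V_4 - 0.00002128·V_6 = 0
Solving these 7 simultaneous equations (Gaussian elimination) gives:
  V_1 = 0.3783 V, V_2 = 0.376 V, V_3 = 0.006542 V, V_4 = 0.005084 V
  V_5 = 0.006164 V, V_6 = 0.005149 V, V_7 = 0.003165 V
I_R7 = (V_0 - V_3)/R7 = (12 - 0.006542)/51000 = 0.0002352 A
|I_R7| = 0.0002352 A

Final answer: |I_R7| = 0.0002352 A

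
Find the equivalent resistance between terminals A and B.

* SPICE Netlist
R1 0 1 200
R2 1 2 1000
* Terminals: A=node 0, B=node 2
Reduce the network between node 0 (A) and node 2 (B) by series/parallel combination:
  Rs1 = R1 + R2 (series, joined only at node 1) = 200 + 1000 = 1200 Ω
R_eq = 1.2 kΩ

Final answer: 1.2 kΩ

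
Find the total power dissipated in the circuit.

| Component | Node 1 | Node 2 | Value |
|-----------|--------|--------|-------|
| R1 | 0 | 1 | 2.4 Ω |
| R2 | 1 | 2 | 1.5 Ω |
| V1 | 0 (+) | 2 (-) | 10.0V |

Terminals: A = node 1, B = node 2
Nodal analysis, taking node 2 as the 0 V reference.
Source V1 fixes V_0 = 10 V.
KCL at each unknown node (sum of currents leaving = 0; resistances in Ω):
  Node 1: (V_1 - 10)/2.4 + (V_1 - 0)/1.5 = 0
Collecting terms: 1.083 × V_1 = 4.167  =>  V_1 = 3.846 V
Power in each resistor, P = (ΔV)²/R:
  P_R1 = (10 - 3.846)²/2.4 = 15.78 W
  P_R2 = (3.846 - 0)²/1.5 = 9.862 W
P_total = P_R1 + P_R2 = 25.64 W

Final answer: 25.64 W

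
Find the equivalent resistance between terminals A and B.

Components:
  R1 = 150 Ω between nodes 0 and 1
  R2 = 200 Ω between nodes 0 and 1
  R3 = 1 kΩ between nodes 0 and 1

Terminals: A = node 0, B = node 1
Reduce the network between node 0 (A) and node 1 (B) by series/parallel combination:
  Rp1 = R1 ‖ R2 ‖ R3 (parallel, all between nodes 0 and 1) = 1/(1/150 + 1/200 + 1/1000) = 78.95 Ω
R_eq = 78.95 Ω

Final answer: 78.95 Ω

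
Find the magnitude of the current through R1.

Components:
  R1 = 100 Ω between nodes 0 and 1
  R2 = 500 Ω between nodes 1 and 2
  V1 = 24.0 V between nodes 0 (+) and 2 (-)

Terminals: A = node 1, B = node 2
Nodal analysis, taking node 2 as the 0 V reference.
Source V1 fixes V_0 = 24 V.
KCL at each unknown node (sum of currents leaving = 0; resistances in Ω):
  Node 1: (V_1 - 24)/100 + (V_1 - 0)/500 = 0
Collecting terms: 0.012 × V_1 = 0.24  =>  V_1 = 20 V
I_R1 = (V_0 - V_1)/R1 = (24 - 20)/100 = 0.04 A
|I_R1| = 0.04 A

Final answer: |I_R1| = 0.04 A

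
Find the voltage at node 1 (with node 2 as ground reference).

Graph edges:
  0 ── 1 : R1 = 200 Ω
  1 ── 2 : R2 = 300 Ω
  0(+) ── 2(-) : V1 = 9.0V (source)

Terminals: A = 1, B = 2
Nodal analysis, taking node 2 as the 0 V reference.
Source V1 fixes V_0 = 9 V.
KCL at each unknown node (sum of currents leaving = 0; resistances in Ω):
  Node 1: (V_1 - 9)/200 + (V_1 - 0)/300 = 0
Collecting terms: 0.008333 × V_1 = 0.045  =>  V_1 = 5.4 V
The requested potential is V_1 = 5.4 V.

Final answer: V_1 = 5.4 V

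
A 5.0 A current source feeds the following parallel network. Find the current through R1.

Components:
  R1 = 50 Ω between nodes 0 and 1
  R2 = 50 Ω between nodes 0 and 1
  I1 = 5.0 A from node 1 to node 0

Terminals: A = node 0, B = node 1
All resistors sit directly between nodes 0 and 1, so they are in parallel and share one voltage V; the full source current 5 A splits among them.
1/R_par = 1/50 + 1/50 = 0.04 S  =>  R_par = 25 Ω
V = I × R_par = 5 × 25 = 125 V
I_R1 = V/R1 = 125/50 = 2.5 A

Final answer: 2.5 A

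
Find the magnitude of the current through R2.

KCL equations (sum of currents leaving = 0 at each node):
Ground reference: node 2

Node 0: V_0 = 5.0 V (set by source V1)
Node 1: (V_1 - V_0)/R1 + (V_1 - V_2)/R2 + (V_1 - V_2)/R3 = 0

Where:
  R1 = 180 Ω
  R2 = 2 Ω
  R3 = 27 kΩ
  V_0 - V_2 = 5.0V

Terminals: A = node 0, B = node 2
Nodal analysis, taking node 2 as the 0 V reference.
Source V1 fixes V_0 = 5 V.
KCL at each unknown node (sum of currents leaving = 0; resistances in Ω):
  Node 1: (V_1 - 5)/180 + (V_1 - 0)/2 + (V_1 - 0)/27000 = 0
Collecting terms: 0.5056 × V_1 = 0.02778  =>  V_1 = 0.05494 V
I_R2 = (V_1 - V_2)/R2 = (0.05494 - 0)/2 = 0.02747 A
|I_R2| = 0.02747 A

Final answer: |I_R2| = 0.02747 A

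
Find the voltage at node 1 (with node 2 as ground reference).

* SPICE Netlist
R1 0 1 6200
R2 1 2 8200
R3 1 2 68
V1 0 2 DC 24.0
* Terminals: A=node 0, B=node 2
Nodal analysis, taking node 2 as the 0 V reference.
Source V1 fixes V_0 = 24 V.
KCL at each unknown node (sum of currents leaving = 0; resistances in Ω):
  Node 1: (V_1 - 24)/6200 + (V_1 - 0)/8200 + (V_1 - 0)/68 = 0
Collecting terms: 0.01499 × V_1 = 0.003871  =>  V_1 = 0.2583 V
The requested potential is V_1 = 0.2583 V.

Final answer: V_1 = 0.2583 V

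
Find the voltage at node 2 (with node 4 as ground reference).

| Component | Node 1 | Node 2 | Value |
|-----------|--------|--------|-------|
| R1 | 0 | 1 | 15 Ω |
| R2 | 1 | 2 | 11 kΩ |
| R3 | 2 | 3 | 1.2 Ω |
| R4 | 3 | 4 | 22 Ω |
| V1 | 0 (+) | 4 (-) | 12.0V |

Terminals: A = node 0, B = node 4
Nodal analysis, taking node 4 as the 0 V reference.
Source V1 fixes V_0 = 12 V.
KCL at each unknown node (sum of currents leaving = 0; resistances in Ω):
  Node 1: (V_1 - 12)/15 + (V_1 - V_2)/11000 = 0
  Node 2: (V_2 - V_1)/11000 + (V_2 - V_3)/1.2 = 0
  Node 3: (V_3 - V_2)/1.2 + (V_3 - 0)/22 = 0
Collecting terms (coefficients in siemens):
  0.06676·V_1 - 0.00009091·V_2 = 0.8
  0.8334·V_2 - 0.00009091·V_1 - 0.8333·V_3 = 0
  0.8788·V_3 - 0.8333·V_2 = 0
Solving these 3 simultaneous equations (Gaussian elimination) gives:
  V_1 = 11.98 V, V_2 = 0.02522 V, V_3 = 0.02392 V
The requested potential is V_2 = 0.02522 V.

Final answer: V_2 = 0.02522 V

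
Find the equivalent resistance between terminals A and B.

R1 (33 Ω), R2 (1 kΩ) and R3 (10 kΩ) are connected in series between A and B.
Reduce the network between node 0 (A) and node 3 (B) by series/parallel combination:
  Rs1 = R1 + R2 (series, joined only at node 1) = 33 + 1000 = 1033 Ω
  Rs2 = R3 + Rs1 (series, joined only at node 2) = 10000 + 1033 = 11030 Ω
R_eq = 11.03 kΩ

Final answer: 11.03 kΩ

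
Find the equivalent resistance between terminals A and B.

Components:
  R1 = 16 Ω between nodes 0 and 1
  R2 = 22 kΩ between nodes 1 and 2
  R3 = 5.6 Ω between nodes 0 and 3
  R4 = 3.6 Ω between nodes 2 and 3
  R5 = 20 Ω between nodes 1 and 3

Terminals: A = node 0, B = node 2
The network is not a plain series/parallel combination. Inject a 1 A test current into terminal A (node 0) and return it from terminal B (node 2); then R_eq = V_A / (1 A).
Nodal analysis, taking node 2 as the 0 V reference.
Current source I_test pushes 1 A into node 0 and draws it out of node 2.
KCL at each unknown node (sum of currents leaving = 0; resistances in Ω):
  Node 0: (V_0 - V_1)/16 + (V_0 - V_3)/5.6 - 1 = 0
  Node 1: (V_1 - V_0)/16 + (V_1 - 0)/22000 + (V_1 - V_3)/20 = 0
  Node 3: (V_3 - V_0)/5.6 + (V_3 - V_1)/20 + (V_3 - 0)/3.6 = 0
Collecting terms (coefficients in siemens):
  0.2411·V_0 - 0.0625·V_1 - 0.1786·V_3 = 1
  0.1125·V_1 - 0.0625·V_0 - 0.05·V_3 = 0
  0.5063·V_3 - 0.1786·V_0 - 0.05·V_1 = 0
Solving these 3 simultaneous equations (Gaussian elimination) gives:
  V_0 = 8.444 V, V_1 = 6.288 V, V_3 = 3.599 V
R_eq = V_0 / 1 A = 8.444 Ω

Final answer: 8.444 Ω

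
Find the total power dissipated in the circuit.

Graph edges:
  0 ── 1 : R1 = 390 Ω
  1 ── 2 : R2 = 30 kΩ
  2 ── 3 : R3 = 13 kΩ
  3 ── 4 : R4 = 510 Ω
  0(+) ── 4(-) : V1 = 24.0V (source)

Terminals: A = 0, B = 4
Nodal analysis, taking node 4 as the 0 V reference.
Source V1 fixes V_0 = 24 V.
KCL at each unknown node (sum of currents leaving = 0; resistances in Ω):
  Node 1: (V_1 - 24)/390 + (V_1 - V_2)/30000 = 0
  Node 2: (V_2 - V_1)/30000 + (V_2 - V_3)/13000 = 0
  Node 3: (V_3 - V_2)/13000 + (V_3 - 0)/510 = 0
Collecting terms (coefficients in siemens):
  0.002597·V_1 - 0.00003333·V_2 = 0.06154
  0.0001103·V_2 - 0.00003333·V_1 - 0.00007692·V_3 = 0
  0.002038·V_3 - 0.00007692·V_2 = 0
Solving these 3 simultaneous equations (Gaussian elimination) gives:
  V_1 = 23.79 V, V_2 = 7.386 V, V_3 = 0.2788 V
Power in each resistor, P = (ΔV)²/R:
  P_R1 = (24 - 23.79)²/390 = 0.0001166 W
  P_R2 = (23.79 - 7.386)²/30000 = 0.008966 W
  P_R3 = (7.386 - 0.2788)²/13000 = 0.003885 W
  P_R4 = (0.2788 - 0)²/510 = 0.0001524 W
P_total = P_R1 + P_R2 + P_R3 + P_R4 = 0.01312 W

Final answer: 0.01312 W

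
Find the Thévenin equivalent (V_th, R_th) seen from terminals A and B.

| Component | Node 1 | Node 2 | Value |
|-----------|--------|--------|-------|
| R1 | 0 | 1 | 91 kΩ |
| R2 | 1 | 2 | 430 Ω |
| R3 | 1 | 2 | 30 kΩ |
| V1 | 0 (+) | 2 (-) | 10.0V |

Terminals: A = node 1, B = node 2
Step 1 — V_th is the open-circuit voltage V_A - V_B (nothing connected across the terminals).
Nodal analysis, taking node 2 as the 0 V reference.
Source V1 fixes V_0 = 10 V.
KCL at each unknown node (sum of currents leaving = 0; resistances in Ω):
  Node 1: (V_1 - 10)/91000 + (V_1 - 0)/430 + (V_1 - 0)/30000 = 0
Collecting terms: 0.00237 × V_1 = 0.0001099  =>  V_1 = 0.04637 V
V_th = V_1 - V_2 = 0.04637 - 0 = 0.04637 V
Step 2 — R_th: zero the source — replace V1 by a short circuit (node 2 merges into node 0) — and find the resistance seen between A (node 1) and B (node 0).
Reduce the network between node 1 (A) and node 0 (B) by series/parallel combination:
  Rp1 = R1 ‖ R2 ‖ R3 (parallel, all between nodes 0 and 1) = 1/(1/91000 + 1/430 + 1/30000) = 422 Ω
R_th = 422 Ω

Final answer: V_th = 0.04637 V, R_th = 422 Ω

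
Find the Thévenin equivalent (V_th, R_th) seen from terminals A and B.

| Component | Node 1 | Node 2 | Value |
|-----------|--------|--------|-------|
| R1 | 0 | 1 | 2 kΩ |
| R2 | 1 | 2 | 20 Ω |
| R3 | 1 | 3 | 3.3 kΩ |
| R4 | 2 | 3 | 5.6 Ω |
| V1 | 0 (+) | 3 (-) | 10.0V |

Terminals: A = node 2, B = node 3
Step 1 — V_th is the open-circuit voltage V_A - V_B (nothing connected across the terminals).
Nodal analysis, taking node 3 as the 0 V reference.
Source V1 fixes V_0 = 10 V.
KCL at each unknown node (sum of currents leaving = 0; resistances in Ω):
  Node 1: (V_1 - 10)/2000 + (V_1 - V_2)/20 + (V_1 - 0)/3300 = 0
  Node 2: (V_2 - V_1)/20 + (V_2 - 0)/5.6 = 0
Collecting terms (coefficients in siemens):
  0.0508·V_1 - 0.05·V_2 = 0.005
  0.2286·V_2 - 0.05·V_1 = 0
Determinant D = (0.0508)(0.2286) - (-0.05)(-0.05) = 0.009112
V_1 = [(0.005)(0.2286) - (-0.05)(0)]/D = 0.1254 V
V_2 = [(0.0508)(0) - (0.005)(-0.05)]/D = 0.02744 V
V_th = V_2 - V_3 = 0.02744 - 0 = 0.02744 V
Step 2 — R_th: zero the source — replace V1 by a short circuit (node 3 merges into node 0) — and find the resistance seen between A (node 2) and B (node 0).
Reduce the network between node 2 (A) and node 0 (B) by series/parallel combination:
  Rp1 = R1 ‖ R3 (parallel, both between nodes 0 and 1) = 1/(1/2000 + 1/3300) = 1245 Ω
  Rs1 = R2 + Rp1 (series, joined only at node 1) = 20 + 1245 = 1265 Ω
  Rp2 = R4 ‖ Rs1 (parallel, both between nodes 0 and 2) = 1/(1/5.6 + 1/1265) = 5.575 Ω
R_th = 5.575 Ω

Final answer: V_th = 0.02744 V, R_th = 5.575 Ω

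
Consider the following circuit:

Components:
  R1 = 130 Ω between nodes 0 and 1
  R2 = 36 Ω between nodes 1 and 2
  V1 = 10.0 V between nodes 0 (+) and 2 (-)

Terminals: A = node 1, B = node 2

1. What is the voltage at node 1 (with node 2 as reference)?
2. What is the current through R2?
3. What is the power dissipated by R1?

Nodal analysis, taking node 2 as the 0 V reference.
Source V1 fixes V_0 = 10 V.
KCL at each unknown node (sum of currents leaving = 0; resistances in Ω):
  Node 1: (V_1 - 10)/130 + (V_1 - 0)/36 = 0
Collecting terms: 0.03547 × V_1 = 0.07692  =>  V_1 = 2.169 V
Part 1:
  Read off the nodal solution: V_1 = 2.169 V
Part 2:
  I_R2 = (V_1 - V_2)/R2 = (2.169 - 0)/36 = 0.06024 A
  Magnitude: I_R2 = 0.06024 A
Part 3:
  I_R1 = (V_0 - V_1)/R1 = (10 - 2.169)/130 = 0.06024 A
  P_R1 = I_R1² × R1 = (0.06024)² × 130 = 0.4718 W

Final answers:
1. V_1 = 2.169 V
2. I_R2 = 0.06024 A
3. P_R1 = 0.4718 W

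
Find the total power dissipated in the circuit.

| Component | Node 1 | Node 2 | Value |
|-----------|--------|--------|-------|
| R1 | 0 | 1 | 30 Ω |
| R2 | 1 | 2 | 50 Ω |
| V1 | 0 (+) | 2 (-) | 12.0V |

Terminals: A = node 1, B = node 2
Nodal analysis, taking node 2 as the 0 V reference.
Source V1 fixes V_0 = 12 V.
KCL at each unknown node (sum of currents leaving = 0; resistances in Ω):
  Node 1: (V_1 - 12)/30 + (V_1 - 0)/50 = 0
Collecting terms: 0.05333 × V_1 = 0.4  =>  V_1 = 7.5 V
Power in each resistor, P = (ΔV)²/R:
  P_R1 = (12 - 7.5)²/30 = 0.675 W
  P_R2 = (7.5 - 0)²/50 = 1.125 W
P_total = P_R1 + P_R2 = 1.8 W

Final answer: 1.8 W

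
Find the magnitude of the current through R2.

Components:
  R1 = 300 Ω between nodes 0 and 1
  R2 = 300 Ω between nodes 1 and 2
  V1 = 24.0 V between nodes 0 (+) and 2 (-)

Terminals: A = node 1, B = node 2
Nodal analysis, taking node 2 as the 0 V reference.
Source V1 fixes V_0 = 24 V.
KCL at each unknown node (sum of currents leaving = 0; resistances in Ω):
  Node 1: (V_1 - 24)/300 + (V_1 - 0)/300 = 0
Collecting terms: 0.006667 × V_1 = 0.08  =>  V_1 = 12 V
I_R2 = (V_1 - V_2)/R2 = (12 - 0)/300 = 0.04 A
|I_R2| = 0.04 A

Final answer: |I_R2| = 0.04 A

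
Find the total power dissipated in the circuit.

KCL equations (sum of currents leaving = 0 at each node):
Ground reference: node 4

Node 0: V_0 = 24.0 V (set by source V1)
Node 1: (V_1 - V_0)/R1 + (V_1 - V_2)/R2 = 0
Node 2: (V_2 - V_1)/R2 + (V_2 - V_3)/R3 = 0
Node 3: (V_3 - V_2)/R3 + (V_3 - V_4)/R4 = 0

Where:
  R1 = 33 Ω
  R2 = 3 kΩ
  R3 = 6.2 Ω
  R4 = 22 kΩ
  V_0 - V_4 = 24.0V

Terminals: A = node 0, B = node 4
Nodal analysis, taking node 4 as the 0 V reference.
Source V1 fixes V_0 = 24 V.
KCL at each unknown node (sum of currents leaving = 0; resistances in Ω):
  Node 1: (V_1 - 24)/33 + (V_1 - V_2)/3000 = 0
  Node 2: (V_2 - V_1)/3000 + (V_2 - V_3)/6.2 = 0
  Node 3: (V_3 - V_2)/6.2 + (V_3 - 0)/22000 = 0
Collecting terms (coefficients in siemens):
  0.03064·V_1 - 0.0003333·V_2 = 0.7273
  0.1616·V_2 - 0.0003333·V_1 - 0.1613·V_3 = 0
  0.1613·V_3 - 0.1613·V_2 = 0
Solving these 3 simultaneous equations (Gaussian elimination) gives:
  V_1 = 23.97 V, V_2 = 21.09 V, V_3 = 21.09 V
Power in each resistor, P = (ΔV)²/R:
  P_R1 = (24 - 23.97)²/33 = 0.00003032 W
  P_R2 = (23.97 - 21.09)²/3000 = 0.002756 W
  P_R3 = (21.09 - 21.09)²/6.2 = 0.000005696 W
  P_R4 = (21.09 - 0)²/22000 = 0.02021 W
P_total = P_R1 + P_R2 + P_R3 + P_R4 = 0.023 W

Final answer: 0.023 W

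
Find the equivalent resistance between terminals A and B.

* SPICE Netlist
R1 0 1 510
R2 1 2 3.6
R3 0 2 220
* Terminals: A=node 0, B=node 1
Reduce the network between node 0 (A) and node 1 (B) by series/parallel combination:
  Rs1 = R3 + R2 (series, joined only at node 2) = 220 + 3.6 = 223.6 Ω
  Rp1 = R1 ‖ Rs1 (parallel, both between nodes 0 and 1) = 1/(1/510 + 1/223.6) = 155.4 Ω
R_eq = 155.4 Ω

Final answer: 155.4 Ω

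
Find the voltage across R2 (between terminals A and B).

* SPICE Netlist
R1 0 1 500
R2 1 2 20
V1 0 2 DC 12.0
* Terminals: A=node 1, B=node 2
R1 and R2 are in series across V1 (node 0 → node 1 → node 2), and the output A–B is taken across R2, so this is a voltage divider.
Series current: I = V1/(R1 + R2) = 12/(500 + 20) = 12/520 = 0.02308 A
V_R2 = I × R2 = V1 × R2/(R1 + R2) = 12 × 20/520 = 0.4615 V

Final answer: 0.4615 V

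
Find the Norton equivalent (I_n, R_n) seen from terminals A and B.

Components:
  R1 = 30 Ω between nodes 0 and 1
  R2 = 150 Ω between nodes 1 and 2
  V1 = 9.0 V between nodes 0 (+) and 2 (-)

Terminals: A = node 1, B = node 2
Find the Thévenin equivalent first; then I_n = V_th/R_th and R_n = R_th.
Step 1 — V_th is the open-circuit voltage V_A - V_B (nothing connected across the terminals).
Nodal analysis, taking node 2 as the 0 V reference.
Source V1 fixes V_0 = 9 V.
KCL at each unknown node (sum of currents leaving = 0; resistances in Ω):
  Node 1: (V_1 - 9)/30 + (V_1 - 0)/150 = 0
Collecting terms: 0.04 × V_1 = 0.3  =>  V_1 = 7.5 V
V_th = V_1 - V_2 = 7.5 - 0 = 7.5 V
Step 2 — R_th: zero the source — replace V1 by a short circuit (node 2 merges into node 0) — and find the resistance seen between A (node 1) and B (node 0).
Reduce the network between node 1 (A) and node 0 (B) by series/parallel combination:
  Rp1 = R1 ‖ R2 (parallel, both between nodes 0 and 1) = 1/(1/30 + 1/150) = 25 Ω
R_th = 25 Ω
I_n = V_th/R_th = 7.5/25 = 0.3 A, and R_n = R_th = 25 Ω

Final answer: I_n = 0.3 A, R_n = 25 Ω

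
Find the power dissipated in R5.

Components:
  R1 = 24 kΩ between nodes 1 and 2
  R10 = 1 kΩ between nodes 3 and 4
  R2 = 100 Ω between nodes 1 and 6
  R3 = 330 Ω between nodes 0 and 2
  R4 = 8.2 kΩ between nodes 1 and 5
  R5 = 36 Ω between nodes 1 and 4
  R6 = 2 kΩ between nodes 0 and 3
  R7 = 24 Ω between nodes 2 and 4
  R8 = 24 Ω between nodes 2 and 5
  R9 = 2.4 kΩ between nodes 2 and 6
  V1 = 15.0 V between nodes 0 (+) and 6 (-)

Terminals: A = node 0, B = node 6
Nodal analysis, taking node 6 as the 0 V reference.
Source V1 fixes V_0 = 15 V.
KCL at each unknown node (sum of currents leaving = 0; resistances in Ω):
  Node 1: (V_1 - V_2)/24000 + (V_1 - 0)/100 + (V_1 - V_5)/8200 + (V_1 - V_4)/36 = 0
  Node 2: (V_2 - V_1)/24000 + (V_2 - 15)/330 + (V_2 - V_4)/24 + (V_2 - V_5)/24 + (V_2 - 0)/2400 = 0
  Node 3: (V_3 - 15)/2000 + (V_3 - V_4)/1000 = 0
  Node 4: (V_4 - V_1)/36 + (V_4 - V_2)/24 + (V_4 - V_3)/1000 = 0
  Node 5: (V_5 - V_1)/8200 + (V_5 - V_2)/24 = 0
Collecting terms (coefficients in siemens):
  0.03794·V_1 - 0.00004167·V_2 - 0.02778·V_4 - 0.000122·V_5 = 0
  0.08682·V_2 - 0.00004167·V_1 - 0.04167·V_4 - 0.04167·V_5 = 0.04545
  0.0015·V_3 - 0.001·V_4 = 0.0075
  0.07044·V_4 - 0.02778·V_1 - 0.04167·V_2 - 0.001·V_3 = 0
  0.04179·V_5 - 0.000122·V_1 - 0.04167·V_2 = 0
Solving these 5 simultaneous equations (Gaussian elimination) gives:
  V_1 = 3.182 V, V_2 = 4.988 V, V_3 = 7.878 V, V_4 = 4.317 V
  V_5 = 4.983 V
I_R5 = (V_1 - V_4)/R5 = (3.182 - 4.317)/36 = -0.03153 A
P_R5 = I_R5² × R5 = (-0.03153)² × 36 = 0.03578 W

Final answer: 0.03578 W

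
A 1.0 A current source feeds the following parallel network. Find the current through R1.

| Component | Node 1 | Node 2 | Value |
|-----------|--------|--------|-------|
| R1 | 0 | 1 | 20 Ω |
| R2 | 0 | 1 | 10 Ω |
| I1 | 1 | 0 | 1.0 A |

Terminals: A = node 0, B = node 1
All resistors sit directly between nodes 0 and 1, so they are in parallel and share one voltage V; the full source current 1 A splits among them.
1/R_par = 1/20 + 1/10 = 0.15 S  =>  R_par = 6.667 Ω
V = I × R_par = 1 × 6.667 = 6.667 V
I_R1 = V/R1 = 6.667/20 = 0.3333 A

Final answer: 0.3333 A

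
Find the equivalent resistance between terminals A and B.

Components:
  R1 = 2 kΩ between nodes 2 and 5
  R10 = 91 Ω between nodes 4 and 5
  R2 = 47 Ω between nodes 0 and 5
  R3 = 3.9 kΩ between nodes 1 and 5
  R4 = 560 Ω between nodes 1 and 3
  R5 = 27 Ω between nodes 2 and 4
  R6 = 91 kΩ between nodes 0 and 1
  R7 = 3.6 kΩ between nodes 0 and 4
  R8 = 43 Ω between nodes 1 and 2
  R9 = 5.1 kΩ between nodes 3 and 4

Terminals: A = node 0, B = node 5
The network is not a plain series/parallel combination. Inject a 1 A test current into terminal A (node 0) and return it from terminal B (node 5); then R_eq = V_A / (1 A).
Nodal analysis, taking node 5 as the 0 V reference.
Current source I_test pushes 1 A into node 0 and draws it out of node 5.
KCL at each unknown node (sum of currents leaving = 0; resistances in Ω):
  Node 0: (V_0 - 0)/47 + (V_0 - V_1)/91000 + (V_0 - V_4)/3600 - 1 = 0
  Node 1: (V_1 - V_0)/91000 + (V_1 - 0)/3900 + (V_1 - V_3)/560 + (V_1 - V_2)/43 = 0
  Node 2: (V_2 - V_1)/43 + (V_2 - 0)/2000 + (V_2 - V_4)/27 = 0
  Node 3: (V_3 - V_1)/560 + (V_3 - V_4)/5100 = 0
  Node 4: (V_4 - V_0)/3600 + (V_4 - V_2)/27 + (V_4 - V_3)/5100 + (V_4 - 0)/91 = 0
Collecting terms (coefficients in siemens):
  0.02157·V_0 - 0.00001099·V_1 - 0.0002778·V_4 = 1
  0.02531·V_1 - 0.00001099·V_0 - 0.02326·V_2 - 0.001786·V_3 = 0
  0.06079·V_2 - 0.02326·V_1 - 0.03704·V_4 = 0
  0.001982·V_3 - 0.001786·V_1 - 0.0001961·V_4 = 0
  0.0485·V_4 - 0.0002778·V_0 - 0.03704·V_2 - 0.0001961·V_3 = 0
Solving these 5 simultaneous equations (Gaussian elimination) gives:
  V_0 = 46.39 V, V_1 = 1.113 V, V_2 = 1.104 V, V_3 = 1.113 V
  V_4 = 1.113 V
R_eq = V_0 / 1 A = 46.39 Ω

Final answer: 46.39 Ω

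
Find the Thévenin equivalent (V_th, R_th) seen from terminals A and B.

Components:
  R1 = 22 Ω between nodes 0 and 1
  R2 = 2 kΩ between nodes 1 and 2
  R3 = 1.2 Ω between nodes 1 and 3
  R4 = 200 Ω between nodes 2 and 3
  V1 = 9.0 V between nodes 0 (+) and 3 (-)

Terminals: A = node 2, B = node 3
Step 1 — V_th is the open-circuit voltage V_A - V_B (nothing connected across the terminals).
Nodal analysis, taking node 3 as the 0 V reference.
Source V1 fixes V_0 = 9 V.
KCL at each unknown node (sum of currents leaving = 0; resistances in Ω):
  Node 1: (V_1 - 9)/22 + (V_1 - V_2)/2000 + (V_1 - 0)/1.2 = 0
  Node 2: (V_2 - V_1)/2000 + (V_2 - 0)/200 = 0
Collecting terms (coefficients in siemens):
  0.8793·V_1 - 0.0005·V_2 = 0.4091
  0.0055·V_2 - 0.0005·V_1 = 0
Determinant D = (0.8793)(0.0055) - (-0.0005)(-0.0005) = 0.004836
V_1 = [(0.4091)(0.0055) - (-0.0005)(0)]/D = 0.4653 V
V_2 = [(0.8793)(0) - (0.4091)(-0.0005)]/D = 0.0423 V
V_th = V_2 - V_3 = 0.0423 - 0 = 0.0423 V
Step 2 — R_th: zero the source — replace V1 by a short circuit (node 3 merges into node 0) — and find the resistance seen between A (node 2) and B (node 0).
Reduce the network between node 2 (A) and node 0 (B) by series/parallel combination:
  Rp1 = R1 ‖ R3 (parallel, both between nodes 0 and 1) = 1/(1/22 + 1/1.2) = 1.138 Ω
  Rs1 = R2 + Rp1 (series, joined only at node 1) = 2000 + 1.138 = 2001 Ω
  Rp2 = R4 ‖ Rs1 (parallel, both between nodes 0 and 2) = 1/(1/200 + 1/2001) = 181.8 Ω
R_th = 181.8 Ω

Final answer: V_th = 0.0423 V, R_th = 181.8 Ω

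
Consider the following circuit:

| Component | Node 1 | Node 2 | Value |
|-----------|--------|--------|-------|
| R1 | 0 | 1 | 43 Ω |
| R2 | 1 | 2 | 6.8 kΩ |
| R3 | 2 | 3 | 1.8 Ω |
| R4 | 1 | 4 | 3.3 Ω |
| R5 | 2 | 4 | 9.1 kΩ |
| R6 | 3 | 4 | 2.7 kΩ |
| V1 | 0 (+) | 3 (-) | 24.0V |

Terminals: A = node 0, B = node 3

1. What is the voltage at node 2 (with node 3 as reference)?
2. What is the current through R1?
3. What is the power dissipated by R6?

Nodal analysis, taking node 3 as the 0 V reference.
Source V1 fixes V_0 = 24 V.
KCL at each unknown node (sum of currents leaving = 0; resistances in Ω):
  Node 1: (V_1 - 24)/43 + (V_1 - V_2)/6800 + (V_1 - V_4)/3.3 = 0
  Node 2: (V_2 - V_1)/6800 + (V_2 - 0)/1.8 + (V_2 - V_4)/9100 = 0
  Node 4: (V_4 - V_1)/3.3 + (V_4 - V_2)/9100 + (V_4 - 0)/2700 = 0
Collecting terms (coefficients in siemens):
  0.3264·V_1 - 0.0001471·V_2 - 0.303·V_4 = 0.5581
  0.5558·V_2 - 0.0001471·V_1 - 0.0001099·V_4 = 0
  0.3035·V_4 - 0.303·V_1 - 0.0001099·V_2 = 0
Solving these 3 simultaneous equations (Gaussian elimination) gives:
  V_1 = 23.37 V, V_2 = 0.0108 V, V_4 = 23.33 V
Part 1:
  Read off the nodal solution: V_2 = 0.0108 V
Part 2:
  I_R1 = (V_0 - V_1)/R1 = (24 - 23.37)/43 = 0.01464 A
  Magnitude: I_R1 = 0.01464 A
Part 3:
  I_R6 = (V_3 - V_4)/R6 = (0 - 23.33)/2700 = -0.008642 A
  P_R6 = I_R6² × R6 = (-0.008642)² × 2700 = 0.2016 W

Final answers:
1. V_2 = 0.0108 V
2. I_R1 = 0.01464 A
3. P_R6 = 0.2016 W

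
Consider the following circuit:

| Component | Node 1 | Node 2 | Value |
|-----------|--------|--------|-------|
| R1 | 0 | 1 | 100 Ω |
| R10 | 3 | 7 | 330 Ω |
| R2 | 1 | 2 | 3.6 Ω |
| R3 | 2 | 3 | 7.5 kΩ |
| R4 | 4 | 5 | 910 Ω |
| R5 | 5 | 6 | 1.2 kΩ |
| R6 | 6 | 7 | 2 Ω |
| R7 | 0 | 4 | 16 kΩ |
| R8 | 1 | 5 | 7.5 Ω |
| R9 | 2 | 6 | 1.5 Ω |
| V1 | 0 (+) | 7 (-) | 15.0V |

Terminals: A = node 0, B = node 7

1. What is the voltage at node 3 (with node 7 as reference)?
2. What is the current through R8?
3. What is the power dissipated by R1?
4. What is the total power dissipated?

Nodal analysis, taking node 7 as the 0 V reference.
Source V1 fixes V_0 = 15 V.
KCL at each unknown node (sum of currents leaving = 0; resistances in Ω):
  Node 1: (V_1 - 15)/100 + (V_1 - V_2)/3.6 + (V_1 - V_5)/7.5 = 0
  Node 2: (V_2 - V_1)/3.6 + (V_2 - V_3)/7500 + (V_2 - V_6)/1.5 = 0
  Node 3: (V_3 - V_2)/7500 + (V_3 - 0)/330 = 0
  Node 4: (V_4 - V_5)/910 + (V_4 - 15)/16000 = 0
  Node 5: (V_5 - V_4)/910 + (V_5 - V_6)/1200 + (V_5 - V_1)/7.5 = 0
  Node 6: (V_6 - V_5)/1200 + (V_6 - 0)/2 + (V_6 - V_2)/1.5 = 0
Collecting terms (coefficients in siemens):
  0.4211·V_1 - 0.2778·V_2 - 0.1333·V_5 = 0.15
  0.9446·V_2 - 0.2778·V_1 - 0.0001333·V_3 - 0.6667·V_6 = 0
  0.003164·V_3 - 0.0001333·V_2 = 0
  0.001161·V_4 - 0.001099·V_5 = 0.0009375
  0.1353·V_5 - 0.1333·V_1 - 0.001099·V_4 - 0.0008333·V_6 = 0
  1.167·V_6 - 0.6667·V_2 - 0.0008333·V_5 = 0
Solving these 6 simultaneous equations (Gaussian elimination) gives:
  V_1 = 0.9968 V, V_2 = 0.4919 V, V_3 = 0.02073 V, V_4 = 1.752 V
  V_5 = 0.9986 V, V_6 = 0.2816 V
Part 1:
  Read off the nodal solution: V_3 = 0.02073 V
Part 2:
  I_R8 = (V_1 - V_5)/R8 = (0.9968 - 0.9986)/7.5 = -0.0002305 A
  Magnitude: I_R8 = 0.0002305 A
Part 3:
  I_R1 = (V_0 - V_1)/R1 = (15 - 0.9968)/100 = 0.14 A
  P_R1 = I_R1² × R1 = (0.14)² × 100 = 1.961 W
Part 4:
  Power in each resistor, P = (ΔV)²/R:
    P_R1 = (15 - 0.9968)²/100 = 1.961 W
    P_R2 = (0.9968 - 0.4919)²/3.6 = 0.07082 W
    P_R3 = (0.4919 - 0.02073)²/7500 = 0.0000296 W
    P_R4 = (1.752 - 0.9986)²/910 = 0.0006239 W
    P_R5 = (0.9986 - 0.2816)²/1200 = 0.0004284 W
    P_R6 = (0.2816 - 0)²/2 = 0.03965 W
    P_R7 = (15 - 1.752)²/16000 = 0.01097 W
    P_R8 = (0.9968 - 0.9986)²/7.5 = 0.0000003985 W
    P_R9 = (0.4919 - 0.2816)²/1.5 = 0.02948 W
    P_R10 = (0.02073 - 0)²/330 = 0.000001302 W
  P_total = P_R1 + P_R2 + P_R3 + P_R4 + P_R5 + P_R6 + P_R7 + P_R8 + P_R9 + P_R10 = 2.113 W

Final answers:
1. V_3 = 0.02073 V
2. I_R8 = 0.0002305 A
3. P_R1 = 1.961 W
4. P_total = 2.113 W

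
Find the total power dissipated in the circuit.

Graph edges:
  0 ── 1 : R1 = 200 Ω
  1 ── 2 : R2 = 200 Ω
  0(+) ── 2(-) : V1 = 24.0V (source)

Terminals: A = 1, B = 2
Nodal analysis, taking node 2 as the 0 V reference.
Source V1 fixes V_0 = 24 V.
KCL at each unknown node (sum of currents leaving = 0; resistances in Ω):
  Node 1: (V_1 - 24)/200 + (V_1 - 0)/200 = 0
Collecting terms: 0.01 × V_1 = 0.12  =>  V_1 = 12 V
Power in each resistor, P = (ΔV)²/R:
  P_R1 = (24 - 12)²/200 = 0.72 W
  P_R2 = (12 - 0)²/200 = 0.72 W
P_total = P_R1 + P_R2 = 1.44 W

Final answer: 1.44 W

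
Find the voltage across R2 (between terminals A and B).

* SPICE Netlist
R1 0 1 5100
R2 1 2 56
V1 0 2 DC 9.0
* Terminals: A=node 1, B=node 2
R1 and R2 are in series across V1 (node 0 → node 1 → node 2), and the output A–B is taken across R2, so this is a voltage divider.
Series current: I = V1/(R1 + R2) = 9/(5100 + 56) = 9/5156 = 0.001746 A
V_R2 = I × R2 = V1 × R2/(R1 + R2) = 9 × 56/5156 = 0.09775 V

Final answer: 0.09775 V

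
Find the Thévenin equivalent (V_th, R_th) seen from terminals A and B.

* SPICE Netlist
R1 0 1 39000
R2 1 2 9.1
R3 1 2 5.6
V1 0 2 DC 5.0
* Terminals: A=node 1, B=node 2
Step 1 — V_th is the open-circuit voltage V_A - V_B (nothing connected across the terminals).
Nodal analysis, taking node 2 as the 0 V reference.
Source V1 fixes V_0 = 5 V.
KCL at each unknown node (sum of currents leaving = 0; resistances in Ω):
  Node 1: (V_1 - 5)/39000 + (V_1 - 0)/9.1 + (V_1 - 0)/5.6 = 0
Collecting terms: 0.2885 × V_1 = 0.0001282  =>  V_1 = 0.0004444 V
V_th = V_1 - V_2 = 0.0004444 - 0 = 0.0004444 V
Step 2 — R_th: zero the source — replace V1 by a short circuit (node 2 merges into node 0) — and find the resistance seen between A (node 1) and B (node 0).
Reduce the network between node 1 (A) and node 0 (B) by series/parallel combination:
  Rp1 = R1 ‖ R2 ‖ R3 (parallel, all between nodes 0 and 1) = 1/(1/39000 + 1/9.1 + 1/5.6) = 3.466 Ω
R_th = 3.466 Ω

Final answer: V_th = 0.0004444 V, R_th = 3.466 Ω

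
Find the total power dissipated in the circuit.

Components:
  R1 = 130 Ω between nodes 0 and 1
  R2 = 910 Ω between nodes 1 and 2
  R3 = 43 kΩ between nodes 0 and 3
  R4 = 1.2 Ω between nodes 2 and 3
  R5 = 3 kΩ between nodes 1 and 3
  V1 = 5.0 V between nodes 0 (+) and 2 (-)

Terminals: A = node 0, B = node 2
Nodal analysis, taking node 2 as the 0 V reference.
Source V1 fixes V_0 = 5 V.
KCL at each unknown node (sum of currents leaving = 0; resistances in Ω):
  Node 1: (V_1 - 5)/130 + (V_1 - 0)/910 + (V_1 - V_3)/3000 = 0
  Node 3: (V_3 - 5)/43000 + (V_3 - 0)/1.2 + (V_3 - V_1)/3000 = 0
Collecting terms (coefficients in siemens):
  0.009125·V_1 - 0.0003333·V_3 = 0.03846
  0.8337·V_3 - 0.0003333·V_1 = 0.0001163
Determinant D = (0.009125)(0.8337) - (-0.0003333)(-0.0003333) = 0.007607
V_1 = [(0.03846)(0.8337) - (-0.0003333)(0.0001163)]/D = 4.215 V
V_3 = [(0.009125)(0.0001163) - (0.03846)(-0.0003333)]/D = 0.001825 V
Power in each resistor, P = (ΔV)²/R:
  P_R1 = (5 - 4.215)²/130 = 0.004737 W
  P_R2 = (4.215 - 0)²/910 = 0.01953 W
  P_R3 = (5 - 0.001825)²/43000 = 0.000581 W
  P_R4 = (0 - 0.001825)²/1.2 = 0.000002775 W
  P_R5 = (4.215 - 0.001825)²/3000 = 0.005918 W
P_total = P_R1 + P_R2 + P_R3 + P_R4 + P_R5 = 0.03076 W

Final answer: 0.03076 W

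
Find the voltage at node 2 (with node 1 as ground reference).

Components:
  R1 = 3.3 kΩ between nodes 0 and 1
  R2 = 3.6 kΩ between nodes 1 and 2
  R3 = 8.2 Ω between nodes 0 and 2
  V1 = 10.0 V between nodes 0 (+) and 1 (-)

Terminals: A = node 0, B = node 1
Nodal analysis, taking node 1 as the 0 V reference.
Source V1 fixes V_0 = 10 V.
KCL at each unknown node (sum of currents leaving = 0; resistances in Ω):
  Node 2: (V_2 - 0)/3600 + (V_2 - 10)/8.2 = 0
Collecting terms: 0.1222 × V_2 = 1.22  =>  V_2 = 9.977 V
The requested potential is V_2 = 9.977 V.

Final answer: V_2 = 9.977 V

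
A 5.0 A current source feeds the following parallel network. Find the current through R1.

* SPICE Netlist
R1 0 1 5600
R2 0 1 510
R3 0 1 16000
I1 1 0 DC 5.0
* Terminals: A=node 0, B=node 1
All resistors sit directly between nodes 0 and 1, so they are in parallel and share one voltage V; the full source current 5 A splits among them.
1/R_par = 1/5600 + 1/510 + 1/16000 = 0.002202 S  =>  R_par = 454.2 Ω
V = I × R_par = 5 × 454.2 = 2271 V
I_R1 = V/R1 = 2271/5600 = 0.4055 A

Final answer: 0.4055 A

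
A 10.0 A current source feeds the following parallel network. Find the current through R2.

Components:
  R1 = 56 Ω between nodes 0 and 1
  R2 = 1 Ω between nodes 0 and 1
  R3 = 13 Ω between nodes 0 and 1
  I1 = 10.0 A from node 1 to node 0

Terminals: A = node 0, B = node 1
All resistors sit directly between nodes 0 and 1, so they are in parallel and share one voltage V; the full source current 10 A splits among them.
1/R_par = 1/56 + 1/1 + 1/13 = 1.095 S  =>  R_par = 0.9134 Ω
V = I × R_par = 10 × 0.9134 = 9.134 V
I_R2 = V/R2 = 9.134/1 = 9.134 A

Final answer: 9.134 A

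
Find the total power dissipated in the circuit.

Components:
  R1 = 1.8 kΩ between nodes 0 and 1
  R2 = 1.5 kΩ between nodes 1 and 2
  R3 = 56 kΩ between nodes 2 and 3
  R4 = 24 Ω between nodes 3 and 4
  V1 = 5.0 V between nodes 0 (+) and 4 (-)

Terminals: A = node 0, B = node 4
Nodal analysis, taking node 4 as the 0 V reference.
Source V1 fixes V_0 = 5 V.
KCL at each unknown node (sum of currents leaving = 0; resistances in Ω):
  Node 1: (V_1 - 5)/1800 + (V_1 - V_2)/1500 = 0
  Node 2: (V_2 - V_1)/1500 + (V_2 - V_3)/56000 = 0
  Node 3: (V_3 - V_2)/56000 + (V_3 - 0)/24 = 0
Collecting terms (coefficients in siemens):
  0.001222·V_1 - 0.0006667·V_2 = 0.002778
  0.0006845·V_2 - 0.0006667·V_1 - 0.00001786·V_3 = 0
  0.04168·V_3 - 0.00001786·V_2 = 0
Solving these 3 simultaneous equations (Gaussian elimination) gives:
  V_1 = 4.848 V, V_2 = 4.722 V, V_3 = 0.002023 V
Power in each resistor, P = (ΔV)²/R:
  P_R1 = (5 - 4.848)²/1800 = 0.00001279 W
  P_R2 = (4.848 - 4.722)²/1500 = 0.00001066 W
  P_R3 = (4.722 - 0.002023)²/56000 = 0.0003978 W
  P_R4 = (0.002023 - 0)²/24 = 0.0000001705 W
P_total = P_R1 + P_R2 + P_R3 + P_R4 = 0.0004214 W

Final answer: 0.0004214 W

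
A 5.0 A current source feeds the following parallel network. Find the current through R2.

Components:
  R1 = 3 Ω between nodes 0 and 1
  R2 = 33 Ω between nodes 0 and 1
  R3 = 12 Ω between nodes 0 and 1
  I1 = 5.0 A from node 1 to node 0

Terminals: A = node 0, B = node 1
All resistors sit directly between nodes 0 and 1, so they are in parallel and share one voltage V; the full source current 5 A splits among them.
1/R_par = 1/3 + 1/33 + 1/12 = 0.447 S  =>  R_par = 2.237 Ω
V = I × R_par = 5 × 2.237 = 11.19 V
I_R2 = V/R2 = 11.19/33 = 0.339 A

Final answer: 0.339 A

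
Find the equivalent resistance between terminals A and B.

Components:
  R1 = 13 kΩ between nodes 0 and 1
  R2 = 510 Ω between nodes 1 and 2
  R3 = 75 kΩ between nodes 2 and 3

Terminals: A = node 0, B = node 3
Reduce the network between node 0 (A) and node 3 (B) by series/parallel combination:
  Rs1 = R1 + R2 (series, joined only at node 1) = 13000 + 510 = 13510 Ω
  Rs2 = R3 + Rs1 (series, joined only at node 2) = 75000 + 13510 = 88510 Ω
R_eq = 88.51 kΩ

Final answer: 88.51 kΩ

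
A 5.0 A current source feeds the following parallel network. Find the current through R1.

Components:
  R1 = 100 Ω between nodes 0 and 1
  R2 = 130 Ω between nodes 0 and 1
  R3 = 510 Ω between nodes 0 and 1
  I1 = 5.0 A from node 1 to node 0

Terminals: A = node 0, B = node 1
All resistors sit directly between nodes 0 and 1, so they are in parallel and share one voltage V; the full source current 5 A splits among them.
1/R_par = 1/100 + 1/130 + 1/510 = 0.01965 S  =>  R_par = 50.88 Ω
V = I × R_par = 5 × 50.88 = 254.4 V
I_R1 = V/R1 = 254.4/100 = 2.544 A

Final answer: 2.544 A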